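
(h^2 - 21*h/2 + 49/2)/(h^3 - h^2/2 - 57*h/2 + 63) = (h - 7)/(h^2 + 3*h - 18)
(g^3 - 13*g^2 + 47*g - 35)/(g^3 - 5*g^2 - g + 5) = (g - 7)/(g + 1)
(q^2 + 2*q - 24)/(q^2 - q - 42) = (q - 4)/(q - 7)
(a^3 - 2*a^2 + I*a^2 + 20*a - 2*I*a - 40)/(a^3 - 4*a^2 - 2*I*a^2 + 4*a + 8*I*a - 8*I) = (a^2 + I*a + 20)/(a^2 - 2*a*(1 + I) + 4*I)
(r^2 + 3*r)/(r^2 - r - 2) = r*(r + 3)/(r^2 - r - 2)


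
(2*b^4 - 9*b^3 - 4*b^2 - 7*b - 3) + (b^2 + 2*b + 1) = 2*b^4 - 9*b^3 - 3*b^2 - 5*b - 2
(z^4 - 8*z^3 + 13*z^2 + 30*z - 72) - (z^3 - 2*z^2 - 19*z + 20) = z^4 - 9*z^3 + 15*z^2 + 49*z - 92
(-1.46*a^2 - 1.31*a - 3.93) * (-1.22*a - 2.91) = 1.7812*a^3 + 5.8468*a^2 + 8.6067*a + 11.4363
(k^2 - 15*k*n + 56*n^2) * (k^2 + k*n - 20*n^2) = k^4 - 14*k^3*n + 21*k^2*n^2 + 356*k*n^3 - 1120*n^4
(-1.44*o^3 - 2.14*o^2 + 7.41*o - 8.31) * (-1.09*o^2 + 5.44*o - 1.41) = 1.5696*o^5 - 5.501*o^4 - 17.6881*o^3 + 52.3857*o^2 - 55.6545*o + 11.7171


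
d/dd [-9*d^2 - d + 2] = -18*d - 1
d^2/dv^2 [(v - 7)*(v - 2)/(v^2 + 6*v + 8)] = 6*(-5*v^3 + 6*v^2 + 156*v + 296)/(v^6 + 18*v^5 + 132*v^4 + 504*v^3 + 1056*v^2 + 1152*v + 512)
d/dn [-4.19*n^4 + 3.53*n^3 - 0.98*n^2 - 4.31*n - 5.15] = -16.76*n^3 + 10.59*n^2 - 1.96*n - 4.31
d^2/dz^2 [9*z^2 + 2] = 18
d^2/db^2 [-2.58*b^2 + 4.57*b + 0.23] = -5.16000000000000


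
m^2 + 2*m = m*(m + 2)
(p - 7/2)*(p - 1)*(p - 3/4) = p^3 - 21*p^2/4 + 55*p/8 - 21/8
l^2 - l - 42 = (l - 7)*(l + 6)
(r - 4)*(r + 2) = r^2 - 2*r - 8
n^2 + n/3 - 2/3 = (n - 2/3)*(n + 1)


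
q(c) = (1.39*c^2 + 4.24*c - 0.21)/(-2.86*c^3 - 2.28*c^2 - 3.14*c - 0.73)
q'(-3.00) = -0.07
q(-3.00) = -0.01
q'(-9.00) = 0.00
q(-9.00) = 0.04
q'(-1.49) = -0.75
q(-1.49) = -0.41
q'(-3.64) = -0.03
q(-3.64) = 0.02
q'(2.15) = 0.15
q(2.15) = -0.33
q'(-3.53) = -0.03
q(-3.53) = 0.02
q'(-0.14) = -31.12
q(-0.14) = 2.37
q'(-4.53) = -0.01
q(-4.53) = 0.04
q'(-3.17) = -0.06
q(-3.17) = 0.00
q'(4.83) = 0.03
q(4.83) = -0.13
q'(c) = (2.78*c + 4.24)/(-2.86*c^3 - 2.28*c^2 - 3.14*c - 0.73) + (1.39*c^2 + 4.24*c - 0.21)*(8.58*c^2 + 4.56*c + 3.14)/(-2.86*c^3 - 2.28*c^2 - 3.14*c - 0.73)^2 = (3.9754*c^4 + 24.2528*c^3 + 3.5008*c^2 - 2.987*c - 3.7546)/(8.1796*c^6 + 13.0416*c^5 + 23.1592*c^4 + 18.494*c^3 + 13.1884*c^2 + 4.5844*c + 0.5329)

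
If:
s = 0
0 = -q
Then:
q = 0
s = 0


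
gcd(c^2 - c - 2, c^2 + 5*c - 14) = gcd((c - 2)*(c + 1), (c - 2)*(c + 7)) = c - 2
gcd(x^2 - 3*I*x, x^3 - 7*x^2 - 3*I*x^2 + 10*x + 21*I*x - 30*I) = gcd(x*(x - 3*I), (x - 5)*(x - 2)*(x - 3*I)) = x - 3*I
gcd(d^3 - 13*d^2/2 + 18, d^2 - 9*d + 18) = d - 6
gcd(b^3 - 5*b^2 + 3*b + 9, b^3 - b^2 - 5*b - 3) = b^2 - 2*b - 3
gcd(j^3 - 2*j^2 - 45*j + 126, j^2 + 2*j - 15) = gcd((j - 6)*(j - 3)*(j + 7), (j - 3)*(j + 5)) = j - 3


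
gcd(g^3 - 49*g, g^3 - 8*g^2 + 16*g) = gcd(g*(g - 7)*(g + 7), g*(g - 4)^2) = g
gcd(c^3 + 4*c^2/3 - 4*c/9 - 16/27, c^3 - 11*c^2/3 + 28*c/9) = 1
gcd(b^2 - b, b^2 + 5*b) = b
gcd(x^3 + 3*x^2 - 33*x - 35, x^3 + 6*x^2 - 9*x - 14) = x^2 + 8*x + 7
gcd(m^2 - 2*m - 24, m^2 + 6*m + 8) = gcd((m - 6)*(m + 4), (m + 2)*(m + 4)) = m + 4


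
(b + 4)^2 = b^2 + 8*b + 16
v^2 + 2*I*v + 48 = (v - 6*I)*(v + 8*I)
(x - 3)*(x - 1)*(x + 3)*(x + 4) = x^4 + 3*x^3 - 13*x^2 - 27*x + 36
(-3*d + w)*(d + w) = -3*d^2 - 2*d*w + w^2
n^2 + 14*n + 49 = (n + 7)^2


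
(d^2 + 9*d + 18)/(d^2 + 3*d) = (d + 6)/d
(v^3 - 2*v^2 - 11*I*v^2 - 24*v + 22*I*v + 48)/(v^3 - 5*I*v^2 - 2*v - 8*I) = (v^3 + v^2*(-2 - 11*I) + v*(-24 + 22*I) + 48)/(v^3 - 5*I*v^2 - 2*v - 8*I)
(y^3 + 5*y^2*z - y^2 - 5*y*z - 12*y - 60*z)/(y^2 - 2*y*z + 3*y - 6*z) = (y^2 + 5*y*z - 4*y - 20*z)/(y - 2*z)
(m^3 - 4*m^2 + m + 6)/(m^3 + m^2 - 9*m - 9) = (m - 2)/(m + 3)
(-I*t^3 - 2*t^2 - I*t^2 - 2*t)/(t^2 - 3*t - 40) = t*(I*t^2 + 2*t + I*t + 2)/(-t^2 + 3*t + 40)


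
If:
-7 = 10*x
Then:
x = -7/10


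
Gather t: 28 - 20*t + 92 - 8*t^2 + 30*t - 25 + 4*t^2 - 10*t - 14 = 81 - 4*t^2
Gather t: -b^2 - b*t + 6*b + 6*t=-b^2 + 6*b + t*(6 - b)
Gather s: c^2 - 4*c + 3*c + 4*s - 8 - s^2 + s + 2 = c^2 - c - s^2 + 5*s - 6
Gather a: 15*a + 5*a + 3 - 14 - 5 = 20*a - 16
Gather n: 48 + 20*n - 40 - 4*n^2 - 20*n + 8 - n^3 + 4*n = -n^3 - 4*n^2 + 4*n + 16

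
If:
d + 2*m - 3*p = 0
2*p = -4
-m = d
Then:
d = 6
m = -6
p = -2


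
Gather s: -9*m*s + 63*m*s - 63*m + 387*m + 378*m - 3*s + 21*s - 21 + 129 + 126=702*m + s*(54*m + 18) + 234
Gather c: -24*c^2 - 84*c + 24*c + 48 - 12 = -24*c^2 - 60*c + 36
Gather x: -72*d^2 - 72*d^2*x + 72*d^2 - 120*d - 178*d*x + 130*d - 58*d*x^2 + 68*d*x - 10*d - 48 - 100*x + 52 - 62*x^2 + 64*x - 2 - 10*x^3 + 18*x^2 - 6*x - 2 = -10*x^3 + x^2*(-58*d - 44) + x*(-72*d^2 - 110*d - 42)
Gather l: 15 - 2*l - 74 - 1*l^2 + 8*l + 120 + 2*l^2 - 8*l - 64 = l^2 - 2*l - 3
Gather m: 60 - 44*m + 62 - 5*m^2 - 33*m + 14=-5*m^2 - 77*m + 136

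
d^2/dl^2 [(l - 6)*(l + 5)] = 2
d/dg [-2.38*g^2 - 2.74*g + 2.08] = -4.76*g - 2.74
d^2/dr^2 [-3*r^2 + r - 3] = -6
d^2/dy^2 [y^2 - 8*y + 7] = 2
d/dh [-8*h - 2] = -8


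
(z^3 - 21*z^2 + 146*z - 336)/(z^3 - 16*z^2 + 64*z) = (z^2 - 13*z + 42)/(z*(z - 8))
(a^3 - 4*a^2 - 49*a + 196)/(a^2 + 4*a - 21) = (a^2 - 11*a + 28)/(a - 3)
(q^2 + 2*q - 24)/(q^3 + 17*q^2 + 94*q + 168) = (q - 4)/(q^2 + 11*q + 28)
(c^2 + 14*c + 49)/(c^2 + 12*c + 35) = (c + 7)/(c + 5)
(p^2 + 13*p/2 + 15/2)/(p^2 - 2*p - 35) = (p + 3/2)/(p - 7)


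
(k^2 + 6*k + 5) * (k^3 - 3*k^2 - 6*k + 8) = k^5 + 3*k^4 - 19*k^3 - 43*k^2 + 18*k + 40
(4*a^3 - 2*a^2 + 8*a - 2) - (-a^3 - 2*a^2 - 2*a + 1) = 5*a^3 + 10*a - 3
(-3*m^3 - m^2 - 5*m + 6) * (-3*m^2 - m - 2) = 9*m^5 + 6*m^4 + 22*m^3 - 11*m^2 + 4*m - 12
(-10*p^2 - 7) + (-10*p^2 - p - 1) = -20*p^2 - p - 8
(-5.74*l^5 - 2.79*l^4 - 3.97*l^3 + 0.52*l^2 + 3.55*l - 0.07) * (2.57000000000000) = -14.7518*l^5 - 7.1703*l^4 - 10.2029*l^3 + 1.3364*l^2 + 9.1235*l - 0.1799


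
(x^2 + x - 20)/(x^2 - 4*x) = (x + 5)/x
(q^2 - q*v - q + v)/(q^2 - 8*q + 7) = (q - v)/(q - 7)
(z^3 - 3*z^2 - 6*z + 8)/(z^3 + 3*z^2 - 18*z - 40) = (z - 1)/(z + 5)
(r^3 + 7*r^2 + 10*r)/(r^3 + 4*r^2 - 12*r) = (r^2 + 7*r + 10)/(r^2 + 4*r - 12)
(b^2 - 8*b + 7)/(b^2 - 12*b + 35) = (b - 1)/(b - 5)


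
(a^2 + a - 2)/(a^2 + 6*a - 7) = (a + 2)/(a + 7)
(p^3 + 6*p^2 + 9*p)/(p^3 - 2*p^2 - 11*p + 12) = p*(p + 3)/(p^2 - 5*p + 4)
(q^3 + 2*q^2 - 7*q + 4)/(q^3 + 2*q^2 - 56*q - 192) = (q^2 - 2*q + 1)/(q^2 - 2*q - 48)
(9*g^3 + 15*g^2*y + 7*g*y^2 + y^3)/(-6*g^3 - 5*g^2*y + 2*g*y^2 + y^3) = (3*g + y)/(-2*g + y)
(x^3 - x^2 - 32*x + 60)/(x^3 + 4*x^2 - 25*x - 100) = (x^2 + 4*x - 12)/(x^2 + 9*x + 20)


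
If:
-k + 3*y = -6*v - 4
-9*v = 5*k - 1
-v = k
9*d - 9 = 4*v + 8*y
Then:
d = -16/27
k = -1/4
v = 1/4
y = -23/12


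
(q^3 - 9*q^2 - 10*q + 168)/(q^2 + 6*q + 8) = (q^2 - 13*q + 42)/(q + 2)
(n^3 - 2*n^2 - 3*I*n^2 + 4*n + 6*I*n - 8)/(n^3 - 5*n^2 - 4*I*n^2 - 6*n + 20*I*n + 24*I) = (n^2 + n*(-2 + I) - 2*I)/(n^2 - 5*n - 6)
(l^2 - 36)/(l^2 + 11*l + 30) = (l - 6)/(l + 5)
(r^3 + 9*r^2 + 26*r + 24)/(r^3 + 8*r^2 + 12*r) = (r^2 + 7*r + 12)/(r*(r + 6))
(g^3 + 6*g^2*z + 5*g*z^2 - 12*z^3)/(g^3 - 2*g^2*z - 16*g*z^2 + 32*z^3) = (g^2 + 2*g*z - 3*z^2)/(g^2 - 6*g*z + 8*z^2)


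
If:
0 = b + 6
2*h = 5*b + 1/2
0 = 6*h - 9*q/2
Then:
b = -6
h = -59/4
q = -59/3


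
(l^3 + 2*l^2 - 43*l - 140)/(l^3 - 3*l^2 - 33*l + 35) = (l + 4)/(l - 1)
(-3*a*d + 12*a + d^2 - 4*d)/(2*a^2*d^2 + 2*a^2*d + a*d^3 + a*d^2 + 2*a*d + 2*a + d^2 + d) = (-3*a*d + 12*a + d^2 - 4*d)/(2*a^2*d^2 + 2*a^2*d + a*d^3 + a*d^2 + 2*a*d + 2*a + d^2 + d)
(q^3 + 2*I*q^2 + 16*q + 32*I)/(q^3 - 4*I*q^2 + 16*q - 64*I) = (q + 2*I)/(q - 4*I)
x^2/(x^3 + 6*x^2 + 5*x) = x/(x^2 + 6*x + 5)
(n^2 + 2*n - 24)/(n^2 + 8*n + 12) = (n - 4)/(n + 2)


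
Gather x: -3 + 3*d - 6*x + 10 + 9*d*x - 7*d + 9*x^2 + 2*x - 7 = -4*d + 9*x^2 + x*(9*d - 4)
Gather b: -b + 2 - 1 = 1 - b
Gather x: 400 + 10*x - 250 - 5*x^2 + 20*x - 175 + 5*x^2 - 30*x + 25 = 0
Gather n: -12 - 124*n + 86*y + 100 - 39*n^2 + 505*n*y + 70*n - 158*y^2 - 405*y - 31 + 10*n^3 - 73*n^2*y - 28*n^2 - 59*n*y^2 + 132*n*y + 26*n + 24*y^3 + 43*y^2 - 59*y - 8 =10*n^3 + n^2*(-73*y - 67) + n*(-59*y^2 + 637*y - 28) + 24*y^3 - 115*y^2 - 378*y + 49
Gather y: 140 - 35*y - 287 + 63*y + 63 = 28*y - 84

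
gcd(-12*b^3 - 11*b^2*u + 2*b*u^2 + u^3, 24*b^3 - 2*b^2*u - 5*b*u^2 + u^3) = -3*b + u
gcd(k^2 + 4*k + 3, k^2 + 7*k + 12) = k + 3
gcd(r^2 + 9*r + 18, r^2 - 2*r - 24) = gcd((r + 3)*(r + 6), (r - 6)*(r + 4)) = 1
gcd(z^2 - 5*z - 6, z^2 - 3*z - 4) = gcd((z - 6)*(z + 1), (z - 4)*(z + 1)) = z + 1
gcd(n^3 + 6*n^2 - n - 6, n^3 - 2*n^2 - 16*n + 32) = 1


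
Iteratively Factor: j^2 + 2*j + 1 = (j + 1)*(j + 1)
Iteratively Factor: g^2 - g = (g)*(g - 1)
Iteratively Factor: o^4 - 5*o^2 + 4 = (o - 1)*(o^3 + o^2 - 4*o - 4) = (o - 1)*(o + 2)*(o^2 - o - 2) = (o - 1)*(o + 1)*(o + 2)*(o - 2)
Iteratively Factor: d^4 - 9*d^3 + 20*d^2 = (d)*(d^3 - 9*d^2 + 20*d) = d^2*(d^2 - 9*d + 20) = d^2*(d - 4)*(d - 5)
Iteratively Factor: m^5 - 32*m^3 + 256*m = (m + 4)*(m^4 - 4*m^3 - 16*m^2 + 64*m) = m*(m + 4)*(m^3 - 4*m^2 - 16*m + 64) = m*(m + 4)^2*(m^2 - 8*m + 16) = m*(m - 4)*(m + 4)^2*(m - 4)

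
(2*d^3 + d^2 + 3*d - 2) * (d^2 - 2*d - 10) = 2*d^5 - 3*d^4 - 19*d^3 - 18*d^2 - 26*d + 20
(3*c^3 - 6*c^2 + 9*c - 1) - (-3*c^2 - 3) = 3*c^3 - 3*c^2 + 9*c + 2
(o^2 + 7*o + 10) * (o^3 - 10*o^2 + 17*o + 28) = o^5 - 3*o^4 - 43*o^3 + 47*o^2 + 366*o + 280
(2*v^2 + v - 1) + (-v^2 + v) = v^2 + 2*v - 1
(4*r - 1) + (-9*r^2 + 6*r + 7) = -9*r^2 + 10*r + 6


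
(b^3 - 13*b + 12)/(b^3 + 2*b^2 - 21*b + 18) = (b + 4)/(b + 6)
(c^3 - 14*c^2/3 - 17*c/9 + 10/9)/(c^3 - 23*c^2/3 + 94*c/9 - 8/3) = (3*c^2 - 13*c - 10)/(3*c^2 - 22*c + 24)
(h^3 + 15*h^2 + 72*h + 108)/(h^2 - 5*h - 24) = (h^2 + 12*h + 36)/(h - 8)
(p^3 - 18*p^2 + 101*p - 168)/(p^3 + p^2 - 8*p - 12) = (p^2 - 15*p + 56)/(p^2 + 4*p + 4)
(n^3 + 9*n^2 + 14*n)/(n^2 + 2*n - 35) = n*(n + 2)/(n - 5)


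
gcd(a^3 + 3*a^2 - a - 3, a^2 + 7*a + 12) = a + 3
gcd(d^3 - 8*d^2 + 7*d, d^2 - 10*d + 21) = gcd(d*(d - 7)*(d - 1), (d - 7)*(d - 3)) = d - 7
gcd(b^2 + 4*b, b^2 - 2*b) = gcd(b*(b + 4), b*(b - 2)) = b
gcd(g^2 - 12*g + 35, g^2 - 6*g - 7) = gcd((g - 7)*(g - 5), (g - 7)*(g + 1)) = g - 7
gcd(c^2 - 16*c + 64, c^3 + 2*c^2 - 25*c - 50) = 1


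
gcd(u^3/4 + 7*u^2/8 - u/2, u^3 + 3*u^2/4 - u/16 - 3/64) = 1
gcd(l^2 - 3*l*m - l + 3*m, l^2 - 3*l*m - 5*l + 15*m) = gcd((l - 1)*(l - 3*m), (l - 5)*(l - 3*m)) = l - 3*m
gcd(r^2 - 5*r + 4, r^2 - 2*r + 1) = r - 1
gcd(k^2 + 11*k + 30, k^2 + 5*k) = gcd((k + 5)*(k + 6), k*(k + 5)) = k + 5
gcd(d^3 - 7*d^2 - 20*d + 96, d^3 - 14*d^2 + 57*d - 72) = d^2 - 11*d + 24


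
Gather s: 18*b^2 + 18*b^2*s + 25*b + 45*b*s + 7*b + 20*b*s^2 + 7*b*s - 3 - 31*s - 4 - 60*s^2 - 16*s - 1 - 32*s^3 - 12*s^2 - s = 18*b^2 + 32*b - 32*s^3 + s^2*(20*b - 72) + s*(18*b^2 + 52*b - 48) - 8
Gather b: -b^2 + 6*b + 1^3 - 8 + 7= -b^2 + 6*b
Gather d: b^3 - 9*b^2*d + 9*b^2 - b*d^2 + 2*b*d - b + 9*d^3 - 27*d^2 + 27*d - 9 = b^3 + 9*b^2 - b + 9*d^3 + d^2*(-b - 27) + d*(-9*b^2 + 2*b + 27) - 9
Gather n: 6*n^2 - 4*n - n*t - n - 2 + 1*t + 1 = 6*n^2 + n*(-t - 5) + t - 1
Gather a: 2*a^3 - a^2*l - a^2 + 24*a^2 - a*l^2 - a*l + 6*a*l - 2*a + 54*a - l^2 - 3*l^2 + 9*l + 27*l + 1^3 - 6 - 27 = 2*a^3 + a^2*(23 - l) + a*(-l^2 + 5*l + 52) - 4*l^2 + 36*l - 32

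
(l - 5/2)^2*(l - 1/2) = l^3 - 11*l^2/2 + 35*l/4 - 25/8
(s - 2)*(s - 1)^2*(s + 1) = s^4 - 3*s^3 + s^2 + 3*s - 2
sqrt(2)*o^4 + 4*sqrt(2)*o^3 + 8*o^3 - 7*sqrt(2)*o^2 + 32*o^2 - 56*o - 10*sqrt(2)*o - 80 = (o - 2)*(o + 5)*(o + 4*sqrt(2))*(sqrt(2)*o + sqrt(2))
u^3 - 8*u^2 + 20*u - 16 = (u - 4)*(u - 2)^2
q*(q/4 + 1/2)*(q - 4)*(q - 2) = q^4/4 - q^3 - q^2 + 4*q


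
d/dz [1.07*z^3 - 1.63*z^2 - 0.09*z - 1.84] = 3.21*z^2 - 3.26*z - 0.09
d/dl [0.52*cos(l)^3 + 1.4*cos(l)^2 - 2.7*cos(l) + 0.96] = (-1.56*cos(l)^2 - 2.8*cos(l) + 2.7)*sin(l)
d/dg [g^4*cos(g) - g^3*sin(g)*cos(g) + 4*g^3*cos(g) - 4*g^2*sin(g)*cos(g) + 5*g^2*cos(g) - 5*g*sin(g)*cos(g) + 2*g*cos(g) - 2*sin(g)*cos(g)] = -g^4*sin(g) - 4*g^3*sin(g) + 4*g^3*cos(g) - g^3*cos(2*g) - 5*g^2*sin(g) - 3*g^2*sin(2*g)/2 + 12*g^2*cos(g) - 4*g^2*cos(2*g) - 2*g*sin(g) - 4*g*sin(2*g) + 10*g*cos(g) - 5*g*cos(2*g) - 5*sin(2*g)/2 + 2*cos(g) - 2*cos(2*g)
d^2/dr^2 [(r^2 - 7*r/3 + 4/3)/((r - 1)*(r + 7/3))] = -198/(27*r^3 + 189*r^2 + 441*r + 343)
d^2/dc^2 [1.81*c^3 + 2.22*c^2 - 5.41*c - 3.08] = 10.86*c + 4.44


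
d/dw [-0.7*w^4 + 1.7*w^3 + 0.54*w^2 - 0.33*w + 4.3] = -2.8*w^3 + 5.1*w^2 + 1.08*w - 0.33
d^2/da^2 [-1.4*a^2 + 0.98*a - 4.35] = -2.80000000000000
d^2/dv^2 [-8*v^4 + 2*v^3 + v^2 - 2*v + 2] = -96*v^2 + 12*v + 2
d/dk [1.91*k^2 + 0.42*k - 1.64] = 3.82*k + 0.42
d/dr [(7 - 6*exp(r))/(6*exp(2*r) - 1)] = (36*exp(2*r) - 84*exp(r) + 6)*exp(r)/(36*exp(4*r) - 12*exp(2*r) + 1)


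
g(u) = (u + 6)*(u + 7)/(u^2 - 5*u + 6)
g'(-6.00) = 0.01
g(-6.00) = 0.00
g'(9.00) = -1.03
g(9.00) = 5.71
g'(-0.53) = 4.03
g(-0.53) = 3.96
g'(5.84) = -6.28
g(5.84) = 13.94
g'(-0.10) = 6.96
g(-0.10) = 6.25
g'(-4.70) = 0.09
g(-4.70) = 0.06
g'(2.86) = -4494.49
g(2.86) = -725.58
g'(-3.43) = 0.27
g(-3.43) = 0.26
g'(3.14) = -4536.44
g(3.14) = 580.70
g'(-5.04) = 0.06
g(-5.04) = 0.03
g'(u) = (5 - 2*u)*(u + 6)*(u + 7)/(u^2 - 5*u + 6)^2 + (u + 6)/(u^2 - 5*u + 6) + (u + 7)/(u^2 - 5*u + 6)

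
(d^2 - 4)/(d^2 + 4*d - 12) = (d + 2)/(d + 6)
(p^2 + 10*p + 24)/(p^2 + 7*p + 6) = (p + 4)/(p + 1)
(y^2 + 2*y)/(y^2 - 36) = y*(y + 2)/(y^2 - 36)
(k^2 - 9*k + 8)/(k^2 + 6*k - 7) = (k - 8)/(k + 7)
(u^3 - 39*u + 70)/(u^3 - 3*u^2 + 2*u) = (u^2 + 2*u - 35)/(u*(u - 1))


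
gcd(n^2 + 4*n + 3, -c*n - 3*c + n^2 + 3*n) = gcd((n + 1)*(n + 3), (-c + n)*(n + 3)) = n + 3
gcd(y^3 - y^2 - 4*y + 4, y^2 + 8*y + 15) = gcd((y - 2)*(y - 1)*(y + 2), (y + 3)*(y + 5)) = 1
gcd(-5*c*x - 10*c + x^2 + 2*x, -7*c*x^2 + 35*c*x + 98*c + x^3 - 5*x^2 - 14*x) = x + 2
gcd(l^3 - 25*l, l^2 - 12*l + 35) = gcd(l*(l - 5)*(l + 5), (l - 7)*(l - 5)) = l - 5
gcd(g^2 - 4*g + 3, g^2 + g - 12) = g - 3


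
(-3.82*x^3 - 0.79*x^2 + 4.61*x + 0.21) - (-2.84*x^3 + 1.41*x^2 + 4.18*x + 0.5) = -0.98*x^3 - 2.2*x^2 + 0.430000000000001*x - 0.29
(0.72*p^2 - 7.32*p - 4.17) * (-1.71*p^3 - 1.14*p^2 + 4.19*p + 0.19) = -1.2312*p^5 + 11.6964*p^4 + 18.4923*p^3 - 25.7802*p^2 - 18.8631*p - 0.7923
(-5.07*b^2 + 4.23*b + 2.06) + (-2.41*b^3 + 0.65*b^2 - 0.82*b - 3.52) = -2.41*b^3 - 4.42*b^2 + 3.41*b - 1.46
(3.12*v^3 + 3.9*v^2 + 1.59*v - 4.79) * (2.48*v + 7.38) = 7.7376*v^4 + 32.6976*v^3 + 32.7252*v^2 - 0.145*v - 35.3502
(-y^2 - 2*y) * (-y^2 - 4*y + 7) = y^4 + 6*y^3 + y^2 - 14*y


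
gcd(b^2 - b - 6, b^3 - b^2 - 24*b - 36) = b + 2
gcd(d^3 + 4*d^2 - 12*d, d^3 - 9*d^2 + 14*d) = d^2 - 2*d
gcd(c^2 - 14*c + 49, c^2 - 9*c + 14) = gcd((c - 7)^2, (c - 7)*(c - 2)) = c - 7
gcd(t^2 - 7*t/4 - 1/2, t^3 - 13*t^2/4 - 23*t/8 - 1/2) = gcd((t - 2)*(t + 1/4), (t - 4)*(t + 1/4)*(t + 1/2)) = t + 1/4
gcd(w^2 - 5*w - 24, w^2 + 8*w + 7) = 1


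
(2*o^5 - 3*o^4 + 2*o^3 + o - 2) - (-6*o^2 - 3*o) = 2*o^5 - 3*o^4 + 2*o^3 + 6*o^2 + 4*o - 2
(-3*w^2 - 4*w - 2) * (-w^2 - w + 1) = 3*w^4 + 7*w^3 + 3*w^2 - 2*w - 2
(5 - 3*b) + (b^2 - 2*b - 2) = b^2 - 5*b + 3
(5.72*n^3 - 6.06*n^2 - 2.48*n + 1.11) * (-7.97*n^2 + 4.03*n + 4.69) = -45.5884*n^5 + 71.3498*n^4 + 22.1706*n^3 - 47.2625*n^2 - 7.1579*n + 5.2059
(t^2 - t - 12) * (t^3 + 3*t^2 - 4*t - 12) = t^5 + 2*t^4 - 19*t^3 - 44*t^2 + 60*t + 144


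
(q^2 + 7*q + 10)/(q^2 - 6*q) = (q^2 + 7*q + 10)/(q*(q - 6))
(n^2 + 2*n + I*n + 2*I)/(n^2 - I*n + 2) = (n + 2)/(n - 2*I)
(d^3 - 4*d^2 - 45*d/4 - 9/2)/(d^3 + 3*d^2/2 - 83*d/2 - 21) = (d + 3/2)/(d + 7)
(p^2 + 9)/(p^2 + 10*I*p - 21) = (p - 3*I)/(p + 7*I)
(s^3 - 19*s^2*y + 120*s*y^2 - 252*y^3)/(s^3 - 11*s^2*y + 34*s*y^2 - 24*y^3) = (s^2 - 13*s*y + 42*y^2)/(s^2 - 5*s*y + 4*y^2)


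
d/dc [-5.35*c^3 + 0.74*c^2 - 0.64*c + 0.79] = -16.05*c^2 + 1.48*c - 0.64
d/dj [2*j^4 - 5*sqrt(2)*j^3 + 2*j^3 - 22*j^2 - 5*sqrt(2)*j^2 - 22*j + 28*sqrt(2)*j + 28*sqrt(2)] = 8*j^3 - 15*sqrt(2)*j^2 + 6*j^2 - 44*j - 10*sqrt(2)*j - 22 + 28*sqrt(2)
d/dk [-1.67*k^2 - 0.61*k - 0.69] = -3.34*k - 0.61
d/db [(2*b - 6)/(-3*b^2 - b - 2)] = 2*(-3*b^2 - b + (b - 3)*(6*b + 1) - 2)/(3*b^2 + b + 2)^2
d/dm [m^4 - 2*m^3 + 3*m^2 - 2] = 2*m*(2*m^2 - 3*m + 3)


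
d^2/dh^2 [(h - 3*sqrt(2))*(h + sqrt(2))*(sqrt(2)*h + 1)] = 6*sqrt(2)*h - 6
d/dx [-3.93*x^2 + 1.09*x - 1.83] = 1.09 - 7.86*x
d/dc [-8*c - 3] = -8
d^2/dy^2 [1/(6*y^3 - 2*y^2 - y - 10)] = 2*(2*(1 - 9*y)*(-6*y^3 + 2*y^2 + y + 10) - (-18*y^2 + 4*y + 1)^2)/(-6*y^3 + 2*y^2 + y + 10)^3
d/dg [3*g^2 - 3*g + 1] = 6*g - 3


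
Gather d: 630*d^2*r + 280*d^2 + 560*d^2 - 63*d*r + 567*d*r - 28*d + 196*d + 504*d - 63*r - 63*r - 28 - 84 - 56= d^2*(630*r + 840) + d*(504*r + 672) - 126*r - 168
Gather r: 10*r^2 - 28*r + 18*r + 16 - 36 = 10*r^2 - 10*r - 20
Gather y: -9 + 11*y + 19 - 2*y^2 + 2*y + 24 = -2*y^2 + 13*y + 34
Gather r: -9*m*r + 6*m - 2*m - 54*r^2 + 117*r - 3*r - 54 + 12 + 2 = 4*m - 54*r^2 + r*(114 - 9*m) - 40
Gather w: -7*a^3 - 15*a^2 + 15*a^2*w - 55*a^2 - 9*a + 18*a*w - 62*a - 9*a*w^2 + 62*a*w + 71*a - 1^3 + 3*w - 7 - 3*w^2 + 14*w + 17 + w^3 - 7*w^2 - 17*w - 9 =-7*a^3 - 70*a^2 + w^3 + w^2*(-9*a - 10) + w*(15*a^2 + 80*a)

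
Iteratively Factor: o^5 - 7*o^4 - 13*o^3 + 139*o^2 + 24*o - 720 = (o - 5)*(o^4 - 2*o^3 - 23*o^2 + 24*o + 144) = (o - 5)*(o - 4)*(o^3 + 2*o^2 - 15*o - 36) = (o - 5)*(o - 4)*(o + 3)*(o^2 - o - 12) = (o - 5)*(o - 4)^2*(o + 3)*(o + 3)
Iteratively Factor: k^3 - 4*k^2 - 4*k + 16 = (k - 4)*(k^2 - 4) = (k - 4)*(k - 2)*(k + 2)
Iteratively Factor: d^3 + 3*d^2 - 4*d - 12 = (d - 2)*(d^2 + 5*d + 6) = (d - 2)*(d + 3)*(d + 2)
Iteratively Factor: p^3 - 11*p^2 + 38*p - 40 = (p - 4)*(p^2 - 7*p + 10) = (p - 4)*(p - 2)*(p - 5)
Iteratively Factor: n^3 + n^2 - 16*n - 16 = (n + 1)*(n^2 - 16) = (n + 1)*(n + 4)*(n - 4)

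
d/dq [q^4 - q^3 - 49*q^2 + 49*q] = 4*q^3 - 3*q^2 - 98*q + 49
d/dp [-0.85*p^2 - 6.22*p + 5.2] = -1.7*p - 6.22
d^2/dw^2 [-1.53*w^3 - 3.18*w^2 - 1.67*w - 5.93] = -9.18*w - 6.36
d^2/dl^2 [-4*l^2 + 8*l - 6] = -8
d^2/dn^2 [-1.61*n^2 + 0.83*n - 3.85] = -3.22000000000000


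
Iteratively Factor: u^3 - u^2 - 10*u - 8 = (u - 4)*(u^2 + 3*u + 2) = (u - 4)*(u + 2)*(u + 1)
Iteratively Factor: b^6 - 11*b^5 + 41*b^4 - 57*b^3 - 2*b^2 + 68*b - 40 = (b - 2)*(b^5 - 9*b^4 + 23*b^3 - 11*b^2 - 24*b + 20) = (b - 2)*(b + 1)*(b^4 - 10*b^3 + 33*b^2 - 44*b + 20) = (b - 2)^2*(b + 1)*(b^3 - 8*b^2 + 17*b - 10) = (b - 5)*(b - 2)^2*(b + 1)*(b^2 - 3*b + 2) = (b - 5)*(b - 2)^2*(b - 1)*(b + 1)*(b - 2)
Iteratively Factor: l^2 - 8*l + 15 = (l - 5)*(l - 3)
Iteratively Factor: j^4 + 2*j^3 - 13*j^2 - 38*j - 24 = (j - 4)*(j^3 + 6*j^2 + 11*j + 6) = (j - 4)*(j + 2)*(j^2 + 4*j + 3) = (j - 4)*(j + 1)*(j + 2)*(j + 3)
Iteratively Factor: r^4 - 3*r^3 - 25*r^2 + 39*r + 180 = (r + 3)*(r^3 - 6*r^2 - 7*r + 60) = (r - 4)*(r + 3)*(r^2 - 2*r - 15) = (r - 5)*(r - 4)*(r + 3)*(r + 3)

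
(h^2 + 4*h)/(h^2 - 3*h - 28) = h/(h - 7)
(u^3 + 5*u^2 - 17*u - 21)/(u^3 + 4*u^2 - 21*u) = (u + 1)/u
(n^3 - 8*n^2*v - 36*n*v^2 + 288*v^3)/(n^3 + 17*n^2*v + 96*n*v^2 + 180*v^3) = (n^2 - 14*n*v + 48*v^2)/(n^2 + 11*n*v + 30*v^2)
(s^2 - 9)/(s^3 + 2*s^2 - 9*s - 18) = 1/(s + 2)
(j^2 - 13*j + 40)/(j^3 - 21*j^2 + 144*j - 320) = 1/(j - 8)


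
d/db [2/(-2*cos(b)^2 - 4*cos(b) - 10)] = -2*(cos(b) + 1)*sin(b)/(cos(b)^2 + 2*cos(b) + 5)^2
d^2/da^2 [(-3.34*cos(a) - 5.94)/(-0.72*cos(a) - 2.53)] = (-10.558702*cos(a) + 1.502424*cos(2*a) - 4.507272)/(0.373248*cos(a)^3 + 3.934656*cos(a)^2 + 13.825944*cos(a) + 16.194277)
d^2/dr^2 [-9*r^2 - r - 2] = -18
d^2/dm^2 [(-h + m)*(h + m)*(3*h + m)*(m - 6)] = -2*h^2 + 18*h*m - 36*h + 12*m^2 - 36*m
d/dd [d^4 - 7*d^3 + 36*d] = 4*d^3 - 21*d^2 + 36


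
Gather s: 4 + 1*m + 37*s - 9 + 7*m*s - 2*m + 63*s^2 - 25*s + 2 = -m + 63*s^2 + s*(7*m + 12) - 3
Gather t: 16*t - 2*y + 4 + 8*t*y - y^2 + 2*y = t*(8*y + 16) - y^2 + 4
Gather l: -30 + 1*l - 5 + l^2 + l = l^2 + 2*l - 35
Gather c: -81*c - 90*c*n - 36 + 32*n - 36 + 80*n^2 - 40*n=c*(-90*n - 81) + 80*n^2 - 8*n - 72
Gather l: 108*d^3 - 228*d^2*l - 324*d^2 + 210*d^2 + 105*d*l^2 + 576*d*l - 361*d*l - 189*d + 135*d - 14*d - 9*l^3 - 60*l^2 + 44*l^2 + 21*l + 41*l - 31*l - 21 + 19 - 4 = 108*d^3 - 114*d^2 - 68*d - 9*l^3 + l^2*(105*d - 16) + l*(-228*d^2 + 215*d + 31) - 6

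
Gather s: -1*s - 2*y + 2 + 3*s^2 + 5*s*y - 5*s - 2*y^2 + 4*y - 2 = 3*s^2 + s*(5*y - 6) - 2*y^2 + 2*y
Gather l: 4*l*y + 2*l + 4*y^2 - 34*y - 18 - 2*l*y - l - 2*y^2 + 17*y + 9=l*(2*y + 1) + 2*y^2 - 17*y - 9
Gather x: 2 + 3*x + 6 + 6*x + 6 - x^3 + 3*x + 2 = -x^3 + 12*x + 16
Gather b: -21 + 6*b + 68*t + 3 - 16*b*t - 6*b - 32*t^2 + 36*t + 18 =-16*b*t - 32*t^2 + 104*t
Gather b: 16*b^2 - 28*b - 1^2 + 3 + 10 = 16*b^2 - 28*b + 12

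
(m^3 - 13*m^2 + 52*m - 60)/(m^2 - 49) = (m^3 - 13*m^2 + 52*m - 60)/(m^2 - 49)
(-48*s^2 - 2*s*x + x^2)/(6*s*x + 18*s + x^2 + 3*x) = (-8*s + x)/(x + 3)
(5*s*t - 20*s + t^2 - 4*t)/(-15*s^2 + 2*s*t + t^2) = (4 - t)/(3*s - t)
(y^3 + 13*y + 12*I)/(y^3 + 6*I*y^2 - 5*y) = (y^2 - I*y + 12)/(y*(y + 5*I))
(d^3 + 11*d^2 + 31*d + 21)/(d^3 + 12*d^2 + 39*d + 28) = (d + 3)/(d + 4)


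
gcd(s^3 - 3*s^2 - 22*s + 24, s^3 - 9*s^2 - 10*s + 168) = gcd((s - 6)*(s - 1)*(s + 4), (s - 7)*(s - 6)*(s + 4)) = s^2 - 2*s - 24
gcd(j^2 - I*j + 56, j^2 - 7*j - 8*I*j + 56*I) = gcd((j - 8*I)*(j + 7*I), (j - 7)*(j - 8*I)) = j - 8*I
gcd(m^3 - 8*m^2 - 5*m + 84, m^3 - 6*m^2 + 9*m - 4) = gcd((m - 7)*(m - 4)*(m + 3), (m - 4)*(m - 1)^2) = m - 4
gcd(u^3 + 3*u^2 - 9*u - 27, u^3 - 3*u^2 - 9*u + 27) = u^2 - 9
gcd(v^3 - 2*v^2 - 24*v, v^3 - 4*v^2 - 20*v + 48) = v^2 - 2*v - 24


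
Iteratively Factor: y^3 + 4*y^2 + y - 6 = (y + 3)*(y^2 + y - 2) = (y - 1)*(y + 3)*(y + 2)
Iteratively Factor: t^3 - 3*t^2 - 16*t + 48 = (t - 4)*(t^2 + t - 12) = (t - 4)*(t - 3)*(t + 4)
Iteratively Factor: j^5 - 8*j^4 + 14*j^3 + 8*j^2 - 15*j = (j)*(j^4 - 8*j^3 + 14*j^2 + 8*j - 15) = j*(j + 1)*(j^3 - 9*j^2 + 23*j - 15) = j*(j - 5)*(j + 1)*(j^2 - 4*j + 3) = j*(j - 5)*(j - 1)*(j + 1)*(j - 3)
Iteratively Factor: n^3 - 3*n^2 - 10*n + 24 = (n - 4)*(n^2 + n - 6) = (n - 4)*(n - 2)*(n + 3)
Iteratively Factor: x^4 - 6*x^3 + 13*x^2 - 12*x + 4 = (x - 2)*(x^3 - 4*x^2 + 5*x - 2) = (x - 2)*(x - 1)*(x^2 - 3*x + 2) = (x - 2)*(x - 1)^2*(x - 2)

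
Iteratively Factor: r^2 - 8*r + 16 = (r - 4)*(r - 4)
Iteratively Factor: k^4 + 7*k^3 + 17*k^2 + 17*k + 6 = (k + 1)*(k^3 + 6*k^2 + 11*k + 6) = (k + 1)*(k + 2)*(k^2 + 4*k + 3) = (k + 1)*(k + 2)*(k + 3)*(k + 1)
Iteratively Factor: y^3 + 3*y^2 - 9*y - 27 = (y + 3)*(y^2 - 9) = (y + 3)^2*(y - 3)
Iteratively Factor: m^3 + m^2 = (m)*(m^2 + m) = m*(m + 1)*(m)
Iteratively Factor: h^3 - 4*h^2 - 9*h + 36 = (h - 4)*(h^2 - 9) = (h - 4)*(h - 3)*(h + 3)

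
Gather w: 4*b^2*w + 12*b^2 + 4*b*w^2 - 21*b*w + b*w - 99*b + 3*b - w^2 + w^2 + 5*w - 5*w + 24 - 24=12*b^2 + 4*b*w^2 - 96*b + w*(4*b^2 - 20*b)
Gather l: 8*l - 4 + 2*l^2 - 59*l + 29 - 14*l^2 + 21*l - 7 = -12*l^2 - 30*l + 18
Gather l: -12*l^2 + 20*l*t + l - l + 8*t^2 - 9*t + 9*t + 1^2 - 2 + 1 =-12*l^2 + 20*l*t + 8*t^2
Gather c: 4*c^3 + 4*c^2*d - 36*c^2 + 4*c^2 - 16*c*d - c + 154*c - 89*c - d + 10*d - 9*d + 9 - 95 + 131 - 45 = 4*c^3 + c^2*(4*d - 32) + c*(64 - 16*d)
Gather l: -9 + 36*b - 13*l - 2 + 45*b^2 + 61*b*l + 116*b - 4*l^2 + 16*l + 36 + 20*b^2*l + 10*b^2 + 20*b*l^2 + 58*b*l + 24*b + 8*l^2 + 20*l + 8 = 55*b^2 + 176*b + l^2*(20*b + 4) + l*(20*b^2 + 119*b + 23) + 33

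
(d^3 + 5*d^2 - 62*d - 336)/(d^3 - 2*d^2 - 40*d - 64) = (d^2 + 13*d + 42)/(d^2 + 6*d + 8)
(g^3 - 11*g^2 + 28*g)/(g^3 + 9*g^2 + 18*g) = (g^2 - 11*g + 28)/(g^2 + 9*g + 18)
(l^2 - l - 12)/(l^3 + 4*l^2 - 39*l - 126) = (l - 4)/(l^2 + l - 42)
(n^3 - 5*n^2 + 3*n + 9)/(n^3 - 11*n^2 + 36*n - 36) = (n^2 - 2*n - 3)/(n^2 - 8*n + 12)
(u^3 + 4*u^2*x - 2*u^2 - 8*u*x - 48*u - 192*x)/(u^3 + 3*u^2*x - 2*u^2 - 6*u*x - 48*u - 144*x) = (u + 4*x)/(u + 3*x)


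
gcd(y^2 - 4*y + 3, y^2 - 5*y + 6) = y - 3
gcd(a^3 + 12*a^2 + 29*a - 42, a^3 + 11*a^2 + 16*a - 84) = a^2 + 13*a + 42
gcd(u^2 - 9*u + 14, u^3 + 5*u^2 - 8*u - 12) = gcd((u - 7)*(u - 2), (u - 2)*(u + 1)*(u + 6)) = u - 2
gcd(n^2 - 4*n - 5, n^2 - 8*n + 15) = n - 5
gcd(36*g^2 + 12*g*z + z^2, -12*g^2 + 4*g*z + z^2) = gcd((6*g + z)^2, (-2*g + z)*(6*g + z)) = 6*g + z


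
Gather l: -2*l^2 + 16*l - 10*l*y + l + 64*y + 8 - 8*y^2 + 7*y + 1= -2*l^2 + l*(17 - 10*y) - 8*y^2 + 71*y + 9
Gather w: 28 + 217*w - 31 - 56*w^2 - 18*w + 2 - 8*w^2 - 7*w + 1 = -64*w^2 + 192*w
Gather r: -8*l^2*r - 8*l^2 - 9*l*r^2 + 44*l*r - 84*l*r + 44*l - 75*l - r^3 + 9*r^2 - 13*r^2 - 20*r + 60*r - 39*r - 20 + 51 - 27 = -8*l^2 - 31*l - r^3 + r^2*(-9*l - 4) + r*(-8*l^2 - 40*l + 1) + 4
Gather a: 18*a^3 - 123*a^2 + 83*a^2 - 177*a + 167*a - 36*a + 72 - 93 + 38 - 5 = 18*a^3 - 40*a^2 - 46*a + 12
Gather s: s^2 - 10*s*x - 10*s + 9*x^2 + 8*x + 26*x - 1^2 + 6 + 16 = s^2 + s*(-10*x - 10) + 9*x^2 + 34*x + 21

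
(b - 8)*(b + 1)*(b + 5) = b^3 - 2*b^2 - 43*b - 40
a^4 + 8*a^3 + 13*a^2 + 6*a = a*(a + 1)^2*(a + 6)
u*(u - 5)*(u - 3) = u^3 - 8*u^2 + 15*u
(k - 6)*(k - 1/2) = k^2 - 13*k/2 + 3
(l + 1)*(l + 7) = l^2 + 8*l + 7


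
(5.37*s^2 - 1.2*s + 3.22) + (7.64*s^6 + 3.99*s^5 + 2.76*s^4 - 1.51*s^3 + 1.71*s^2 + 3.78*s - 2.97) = 7.64*s^6 + 3.99*s^5 + 2.76*s^4 - 1.51*s^3 + 7.08*s^2 + 2.58*s + 0.25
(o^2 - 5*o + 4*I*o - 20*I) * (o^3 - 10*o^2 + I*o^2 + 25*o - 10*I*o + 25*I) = o^5 - 15*o^4 + 5*I*o^4 + 71*o^3 - 75*I*o^3 - 65*o^2 + 375*I*o^2 - 300*o - 625*I*o + 500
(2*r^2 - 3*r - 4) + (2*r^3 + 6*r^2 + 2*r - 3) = 2*r^3 + 8*r^2 - r - 7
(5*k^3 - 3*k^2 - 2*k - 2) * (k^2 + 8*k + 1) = 5*k^5 + 37*k^4 - 21*k^3 - 21*k^2 - 18*k - 2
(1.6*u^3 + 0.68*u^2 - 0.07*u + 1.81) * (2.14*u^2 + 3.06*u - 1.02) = 3.424*u^5 + 6.3512*u^4 + 0.299*u^3 + 2.9656*u^2 + 5.61*u - 1.8462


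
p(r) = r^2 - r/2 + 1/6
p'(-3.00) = -6.50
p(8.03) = 60.63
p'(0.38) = 0.26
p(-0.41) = 0.54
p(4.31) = 16.59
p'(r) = 2*r - 1/2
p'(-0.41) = -1.32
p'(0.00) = -0.50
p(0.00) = 0.17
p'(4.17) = 7.84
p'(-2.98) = -6.46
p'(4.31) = 8.12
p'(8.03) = 15.56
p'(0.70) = 0.90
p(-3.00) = 10.67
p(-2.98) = 10.54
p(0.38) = 0.12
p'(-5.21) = -10.92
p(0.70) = 0.31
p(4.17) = 15.47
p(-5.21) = 29.92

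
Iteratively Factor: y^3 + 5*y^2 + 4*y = (y + 1)*(y^2 + 4*y) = y*(y + 1)*(y + 4)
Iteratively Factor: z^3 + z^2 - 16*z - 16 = (z - 4)*(z^2 + 5*z + 4) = (z - 4)*(z + 4)*(z + 1)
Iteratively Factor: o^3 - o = (o)*(o^2 - 1) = o*(o - 1)*(o + 1)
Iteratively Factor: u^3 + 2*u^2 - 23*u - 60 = (u + 4)*(u^2 - 2*u - 15) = (u - 5)*(u + 4)*(u + 3)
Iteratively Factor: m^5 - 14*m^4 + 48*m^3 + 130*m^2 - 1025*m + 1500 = (m + 4)*(m^4 - 18*m^3 + 120*m^2 - 350*m + 375) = (m - 5)*(m + 4)*(m^3 - 13*m^2 + 55*m - 75) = (m - 5)^2*(m + 4)*(m^2 - 8*m + 15) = (m - 5)^3*(m + 4)*(m - 3)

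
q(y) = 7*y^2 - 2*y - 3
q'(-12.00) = -170.00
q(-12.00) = 1029.00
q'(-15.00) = -212.00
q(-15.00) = 1602.00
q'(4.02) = 54.28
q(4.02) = 102.08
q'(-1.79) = -27.06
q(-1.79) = 23.01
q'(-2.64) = -38.96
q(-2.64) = 51.07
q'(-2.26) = -33.64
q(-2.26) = 37.27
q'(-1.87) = -28.18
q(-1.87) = 25.22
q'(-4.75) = -68.50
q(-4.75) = 164.44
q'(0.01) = -1.86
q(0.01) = -3.02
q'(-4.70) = -67.80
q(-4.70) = 161.03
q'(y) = 14*y - 2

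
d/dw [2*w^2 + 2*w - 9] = 4*w + 2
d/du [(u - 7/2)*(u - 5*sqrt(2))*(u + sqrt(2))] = 3*u^2 - 8*sqrt(2)*u - 7*u - 10 + 14*sqrt(2)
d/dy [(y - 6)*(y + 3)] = 2*y - 3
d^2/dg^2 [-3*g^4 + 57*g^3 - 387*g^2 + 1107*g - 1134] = -36*g^2 + 342*g - 774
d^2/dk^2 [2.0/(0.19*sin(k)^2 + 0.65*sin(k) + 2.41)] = (-0.2888*sin(k)^4 - 0.741*sin(k)^3 + 3.2514*sin(k)^2 + 4.615*sin(k) - 0.1416)/(0.19*sin(k)^2 + 0.65*sin(k) + 2.41)^3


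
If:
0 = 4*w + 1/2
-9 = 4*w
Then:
No Solution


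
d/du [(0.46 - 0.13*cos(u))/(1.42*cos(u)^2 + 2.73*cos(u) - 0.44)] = (-0.1846*cos(u)^2 + 1.3064*cos(u) + 1.1986)*sin(u)/(2.0164*cos(u)^4 + 7.7532*cos(u)^3 + 6.2033*cos(u)^2 - 2.4024*cos(u) + 0.1936)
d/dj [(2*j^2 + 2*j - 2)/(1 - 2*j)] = 2*(-2*j^2 + 2*j - 1)/(4*j^2 - 4*j + 1)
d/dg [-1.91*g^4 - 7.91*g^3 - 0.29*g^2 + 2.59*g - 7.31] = -7.64*g^3 - 23.73*g^2 - 0.58*g + 2.59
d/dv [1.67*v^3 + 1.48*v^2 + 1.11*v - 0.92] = 5.01*v^2 + 2.96*v + 1.11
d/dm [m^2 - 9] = 2*m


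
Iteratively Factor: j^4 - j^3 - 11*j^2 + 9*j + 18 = (j - 2)*(j^3 + j^2 - 9*j - 9) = (j - 2)*(j + 3)*(j^2 - 2*j - 3) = (j - 2)*(j + 1)*(j + 3)*(j - 3)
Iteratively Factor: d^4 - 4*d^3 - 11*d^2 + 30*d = (d)*(d^3 - 4*d^2 - 11*d + 30) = d*(d + 3)*(d^2 - 7*d + 10) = d*(d - 2)*(d + 3)*(d - 5)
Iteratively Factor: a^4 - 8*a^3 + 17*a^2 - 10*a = (a - 1)*(a^3 - 7*a^2 + 10*a) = a*(a - 1)*(a^2 - 7*a + 10) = a*(a - 5)*(a - 1)*(a - 2)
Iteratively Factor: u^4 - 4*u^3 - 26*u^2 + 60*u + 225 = (u - 5)*(u^3 + u^2 - 21*u - 45) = (u - 5)^2*(u^2 + 6*u + 9) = (u - 5)^2*(u + 3)*(u + 3)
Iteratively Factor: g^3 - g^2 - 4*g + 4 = (g - 1)*(g^2 - 4) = (g - 2)*(g - 1)*(g + 2)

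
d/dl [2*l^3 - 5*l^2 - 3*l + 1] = 6*l^2 - 10*l - 3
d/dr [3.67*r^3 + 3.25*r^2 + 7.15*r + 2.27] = 11.01*r^2 + 6.5*r + 7.15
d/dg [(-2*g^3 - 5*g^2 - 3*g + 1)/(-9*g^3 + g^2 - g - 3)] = (-47*g^4 - 50*g^3 + 53*g^2 + 28*g + 10)/(81*g^6 - 18*g^5 + 19*g^4 + 52*g^3 - 5*g^2 + 6*g + 9)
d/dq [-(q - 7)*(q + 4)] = 3 - 2*q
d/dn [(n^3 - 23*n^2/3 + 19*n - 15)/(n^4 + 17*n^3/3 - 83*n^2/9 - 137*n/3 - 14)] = 9*(-9*n^4 + 84*n^3 + 380*n^2 - 696*n - 951)/(81*n^6 + 1404*n^5 + 8802*n^4 + 24312*n^3 + 29353*n^2 + 12684*n + 1764)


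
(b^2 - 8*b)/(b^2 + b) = (b - 8)/(b + 1)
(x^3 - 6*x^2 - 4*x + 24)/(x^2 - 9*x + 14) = (x^2 - 4*x - 12)/(x - 7)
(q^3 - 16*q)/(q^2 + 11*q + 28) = q*(q - 4)/(q + 7)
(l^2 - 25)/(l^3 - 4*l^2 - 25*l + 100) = 1/(l - 4)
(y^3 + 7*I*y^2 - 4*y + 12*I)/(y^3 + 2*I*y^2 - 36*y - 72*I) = (y^2 + 5*I*y + 6)/(y^2 - 36)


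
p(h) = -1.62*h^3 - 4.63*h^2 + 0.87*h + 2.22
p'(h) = -4.86*h^2 - 9.26*h + 0.87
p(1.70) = -17.64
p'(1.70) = -28.92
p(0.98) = -2.90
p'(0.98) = -12.87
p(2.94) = -76.41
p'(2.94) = -68.36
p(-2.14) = -4.97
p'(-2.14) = -1.57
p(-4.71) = 64.68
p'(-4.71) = -63.33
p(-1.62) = -4.45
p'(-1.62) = 3.12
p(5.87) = -479.87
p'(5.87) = -220.95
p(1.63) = -15.68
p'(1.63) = -27.14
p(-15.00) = 4414.92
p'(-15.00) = -953.73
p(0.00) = 2.22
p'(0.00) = 0.87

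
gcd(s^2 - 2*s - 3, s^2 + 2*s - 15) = s - 3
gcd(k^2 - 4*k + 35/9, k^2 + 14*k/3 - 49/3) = k - 7/3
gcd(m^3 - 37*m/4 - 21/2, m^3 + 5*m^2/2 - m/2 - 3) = m^2 + 7*m/2 + 3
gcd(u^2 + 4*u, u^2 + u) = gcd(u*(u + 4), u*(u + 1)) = u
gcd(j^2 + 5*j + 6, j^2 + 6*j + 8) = j + 2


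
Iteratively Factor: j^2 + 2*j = (j)*(j + 2)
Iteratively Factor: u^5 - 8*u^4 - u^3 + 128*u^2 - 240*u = (u - 3)*(u^4 - 5*u^3 - 16*u^2 + 80*u) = (u - 3)*(u + 4)*(u^3 - 9*u^2 + 20*u) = u*(u - 3)*(u + 4)*(u^2 - 9*u + 20) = u*(u - 5)*(u - 3)*(u + 4)*(u - 4)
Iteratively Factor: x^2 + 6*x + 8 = (x + 4)*(x + 2)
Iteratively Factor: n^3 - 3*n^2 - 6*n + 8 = (n + 2)*(n^2 - 5*n + 4) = (n - 4)*(n + 2)*(n - 1)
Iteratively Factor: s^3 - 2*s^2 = (s)*(s^2 - 2*s) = s*(s - 2)*(s)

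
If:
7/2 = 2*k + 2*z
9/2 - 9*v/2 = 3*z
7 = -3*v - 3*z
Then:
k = 47/4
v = 23/3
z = -10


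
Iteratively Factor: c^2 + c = (c)*(c + 1)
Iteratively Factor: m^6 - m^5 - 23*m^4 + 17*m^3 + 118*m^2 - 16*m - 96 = (m - 3)*(m^5 + 2*m^4 - 17*m^3 - 34*m^2 + 16*m + 32) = (m - 3)*(m - 1)*(m^4 + 3*m^3 - 14*m^2 - 48*m - 32) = (m - 3)*(m - 1)*(m + 1)*(m^3 + 2*m^2 - 16*m - 32) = (m - 4)*(m - 3)*(m - 1)*(m + 1)*(m^2 + 6*m + 8) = (m - 4)*(m - 3)*(m - 1)*(m + 1)*(m + 2)*(m + 4)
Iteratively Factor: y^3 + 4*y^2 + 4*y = (y + 2)*(y^2 + 2*y) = y*(y + 2)*(y + 2)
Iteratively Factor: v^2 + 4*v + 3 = (v + 3)*(v + 1)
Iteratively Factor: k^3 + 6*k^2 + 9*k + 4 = (k + 4)*(k^2 + 2*k + 1) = (k + 1)*(k + 4)*(k + 1)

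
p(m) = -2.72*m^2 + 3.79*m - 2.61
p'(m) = 3.79 - 5.44*m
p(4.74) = -45.76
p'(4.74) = -22.00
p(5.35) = -60.19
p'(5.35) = -25.31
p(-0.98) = -8.94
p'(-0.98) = 9.12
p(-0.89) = -8.14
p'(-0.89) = 8.63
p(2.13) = -6.88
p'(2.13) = -7.80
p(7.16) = -114.92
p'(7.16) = -35.16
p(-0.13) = -3.15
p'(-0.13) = 4.50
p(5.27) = -58.18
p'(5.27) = -24.88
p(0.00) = -2.61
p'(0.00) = 3.79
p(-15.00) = -671.46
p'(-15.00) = 85.39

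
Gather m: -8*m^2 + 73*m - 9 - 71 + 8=-8*m^2 + 73*m - 72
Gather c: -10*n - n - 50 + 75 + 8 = 33 - 11*n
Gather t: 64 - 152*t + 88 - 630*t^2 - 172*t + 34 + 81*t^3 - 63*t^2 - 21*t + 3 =81*t^3 - 693*t^2 - 345*t + 189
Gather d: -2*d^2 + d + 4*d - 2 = -2*d^2 + 5*d - 2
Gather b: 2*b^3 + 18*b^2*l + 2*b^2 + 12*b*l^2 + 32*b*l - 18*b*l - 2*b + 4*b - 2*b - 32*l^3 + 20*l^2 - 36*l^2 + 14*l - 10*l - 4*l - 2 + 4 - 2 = 2*b^3 + b^2*(18*l + 2) + b*(12*l^2 + 14*l) - 32*l^3 - 16*l^2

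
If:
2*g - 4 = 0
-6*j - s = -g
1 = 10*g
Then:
No Solution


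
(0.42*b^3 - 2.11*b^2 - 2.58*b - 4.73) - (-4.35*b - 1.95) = 0.42*b^3 - 2.11*b^2 + 1.77*b - 2.78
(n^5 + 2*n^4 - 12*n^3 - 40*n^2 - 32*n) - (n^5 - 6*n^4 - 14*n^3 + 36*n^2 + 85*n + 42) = 8*n^4 + 2*n^3 - 76*n^2 - 117*n - 42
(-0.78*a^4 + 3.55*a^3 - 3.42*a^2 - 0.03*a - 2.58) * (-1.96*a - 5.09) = 1.5288*a^5 - 2.9878*a^4 - 11.3663*a^3 + 17.4666*a^2 + 5.2095*a + 13.1322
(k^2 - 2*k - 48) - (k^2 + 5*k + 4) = -7*k - 52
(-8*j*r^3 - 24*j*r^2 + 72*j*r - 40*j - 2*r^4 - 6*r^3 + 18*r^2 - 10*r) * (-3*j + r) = 24*j^2*r^3 + 72*j^2*r^2 - 216*j^2*r + 120*j^2 - 2*j*r^4 - 6*j*r^3 + 18*j*r^2 - 10*j*r - 2*r^5 - 6*r^4 + 18*r^3 - 10*r^2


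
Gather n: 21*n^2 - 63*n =21*n^2 - 63*n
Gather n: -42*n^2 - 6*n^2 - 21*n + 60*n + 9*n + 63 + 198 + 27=-48*n^2 + 48*n + 288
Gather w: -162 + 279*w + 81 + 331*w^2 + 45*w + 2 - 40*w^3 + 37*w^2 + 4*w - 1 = -40*w^3 + 368*w^2 + 328*w - 80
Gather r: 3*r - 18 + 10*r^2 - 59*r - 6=10*r^2 - 56*r - 24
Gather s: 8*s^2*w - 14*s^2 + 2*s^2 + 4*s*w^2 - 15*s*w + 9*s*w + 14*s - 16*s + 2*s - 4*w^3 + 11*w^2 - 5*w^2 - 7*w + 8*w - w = s^2*(8*w - 12) + s*(4*w^2 - 6*w) - 4*w^3 + 6*w^2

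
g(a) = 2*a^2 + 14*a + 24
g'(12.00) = 62.00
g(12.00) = 480.00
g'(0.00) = 14.00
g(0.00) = 24.00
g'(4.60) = 32.40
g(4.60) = 130.72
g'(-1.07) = 9.72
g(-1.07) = 11.31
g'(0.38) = 15.52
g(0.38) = 29.61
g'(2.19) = 22.76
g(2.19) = 64.25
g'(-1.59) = 7.64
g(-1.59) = 6.80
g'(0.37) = 15.48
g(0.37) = 29.45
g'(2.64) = 24.56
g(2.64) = 74.90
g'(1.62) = 20.48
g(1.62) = 51.93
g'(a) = 4*a + 14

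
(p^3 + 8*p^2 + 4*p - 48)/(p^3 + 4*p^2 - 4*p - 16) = (p + 6)/(p + 2)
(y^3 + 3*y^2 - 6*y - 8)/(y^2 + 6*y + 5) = (y^2 + 2*y - 8)/(y + 5)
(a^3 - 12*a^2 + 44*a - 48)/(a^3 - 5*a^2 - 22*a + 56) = (a^2 - 10*a + 24)/(a^2 - 3*a - 28)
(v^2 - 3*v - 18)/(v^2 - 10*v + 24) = (v + 3)/(v - 4)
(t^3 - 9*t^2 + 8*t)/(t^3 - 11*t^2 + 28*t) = (t^2 - 9*t + 8)/(t^2 - 11*t + 28)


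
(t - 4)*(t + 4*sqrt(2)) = t^2 - 4*t + 4*sqrt(2)*t - 16*sqrt(2)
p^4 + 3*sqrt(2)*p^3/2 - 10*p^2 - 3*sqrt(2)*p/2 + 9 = (p - 1)*(p + 1)*(p - 3*sqrt(2)/2)*(p + 3*sqrt(2))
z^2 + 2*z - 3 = (z - 1)*(z + 3)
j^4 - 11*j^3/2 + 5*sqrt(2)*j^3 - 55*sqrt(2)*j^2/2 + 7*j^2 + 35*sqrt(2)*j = j*(j - 7/2)*(j - 2)*(j + 5*sqrt(2))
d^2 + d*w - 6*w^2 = (d - 2*w)*(d + 3*w)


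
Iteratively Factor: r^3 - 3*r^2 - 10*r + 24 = (r - 4)*(r^2 + r - 6) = (r - 4)*(r + 3)*(r - 2)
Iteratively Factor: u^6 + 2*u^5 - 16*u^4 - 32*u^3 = (u)*(u^5 + 2*u^4 - 16*u^3 - 32*u^2) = u^2*(u^4 + 2*u^3 - 16*u^2 - 32*u) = u^2*(u + 4)*(u^3 - 2*u^2 - 8*u) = u^2*(u - 4)*(u + 4)*(u^2 + 2*u) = u^2*(u - 4)*(u + 2)*(u + 4)*(u)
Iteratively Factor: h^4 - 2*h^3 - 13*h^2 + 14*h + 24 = (h + 1)*(h^3 - 3*h^2 - 10*h + 24) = (h - 2)*(h + 1)*(h^2 - h - 12) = (h - 2)*(h + 1)*(h + 3)*(h - 4)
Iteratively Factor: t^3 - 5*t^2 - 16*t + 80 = (t - 4)*(t^2 - t - 20) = (t - 4)*(t + 4)*(t - 5)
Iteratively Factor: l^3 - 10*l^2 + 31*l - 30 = (l - 2)*(l^2 - 8*l + 15) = (l - 5)*(l - 2)*(l - 3)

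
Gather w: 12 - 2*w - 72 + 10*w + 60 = 8*w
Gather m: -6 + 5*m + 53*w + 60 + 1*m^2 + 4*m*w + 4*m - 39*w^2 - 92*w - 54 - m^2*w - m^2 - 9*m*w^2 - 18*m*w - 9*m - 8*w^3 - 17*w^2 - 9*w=-m^2*w + m*(-9*w^2 - 14*w) - 8*w^3 - 56*w^2 - 48*w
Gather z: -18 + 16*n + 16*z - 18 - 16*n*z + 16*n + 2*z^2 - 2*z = 32*n + 2*z^2 + z*(14 - 16*n) - 36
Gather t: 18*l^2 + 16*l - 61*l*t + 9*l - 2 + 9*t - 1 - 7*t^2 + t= 18*l^2 + 25*l - 7*t^2 + t*(10 - 61*l) - 3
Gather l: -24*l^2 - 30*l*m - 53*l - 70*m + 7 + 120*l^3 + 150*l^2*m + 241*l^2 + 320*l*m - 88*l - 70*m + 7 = 120*l^3 + l^2*(150*m + 217) + l*(290*m - 141) - 140*m + 14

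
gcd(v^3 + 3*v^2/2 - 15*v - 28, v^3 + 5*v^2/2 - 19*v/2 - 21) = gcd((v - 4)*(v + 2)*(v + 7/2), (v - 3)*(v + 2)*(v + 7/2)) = v^2 + 11*v/2 + 7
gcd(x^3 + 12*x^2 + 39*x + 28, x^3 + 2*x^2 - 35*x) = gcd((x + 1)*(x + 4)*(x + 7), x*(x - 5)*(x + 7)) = x + 7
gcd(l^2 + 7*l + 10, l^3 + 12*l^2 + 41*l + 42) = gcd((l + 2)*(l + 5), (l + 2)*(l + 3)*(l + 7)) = l + 2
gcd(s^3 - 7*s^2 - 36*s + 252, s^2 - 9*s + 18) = s - 6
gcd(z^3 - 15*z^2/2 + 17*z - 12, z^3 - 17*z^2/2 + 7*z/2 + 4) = 1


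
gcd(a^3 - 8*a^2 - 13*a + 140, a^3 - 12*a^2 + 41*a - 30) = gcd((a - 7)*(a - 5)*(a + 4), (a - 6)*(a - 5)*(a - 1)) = a - 5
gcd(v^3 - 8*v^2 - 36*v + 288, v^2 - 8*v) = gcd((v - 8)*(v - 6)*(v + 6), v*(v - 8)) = v - 8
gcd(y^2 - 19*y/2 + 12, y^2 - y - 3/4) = y - 3/2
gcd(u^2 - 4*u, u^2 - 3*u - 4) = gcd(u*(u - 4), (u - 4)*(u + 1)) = u - 4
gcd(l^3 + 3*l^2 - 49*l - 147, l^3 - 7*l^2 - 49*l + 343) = l^2 - 49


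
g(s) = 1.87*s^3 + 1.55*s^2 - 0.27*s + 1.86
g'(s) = 5.61*s^2 + 3.1*s - 0.27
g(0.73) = 3.22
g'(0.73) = 4.98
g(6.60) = 605.21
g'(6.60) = 264.56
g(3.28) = 83.64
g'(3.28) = 70.25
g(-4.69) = -155.69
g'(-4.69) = 108.59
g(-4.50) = -135.94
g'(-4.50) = 99.38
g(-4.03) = -94.27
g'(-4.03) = 78.35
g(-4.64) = -150.32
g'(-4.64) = 106.13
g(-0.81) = 2.10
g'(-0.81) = 0.90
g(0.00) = 1.86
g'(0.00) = -0.27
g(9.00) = 1488.21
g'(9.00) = 482.04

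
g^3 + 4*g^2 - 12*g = g*(g - 2)*(g + 6)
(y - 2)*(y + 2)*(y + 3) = y^3 + 3*y^2 - 4*y - 12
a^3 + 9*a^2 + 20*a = a*(a + 4)*(a + 5)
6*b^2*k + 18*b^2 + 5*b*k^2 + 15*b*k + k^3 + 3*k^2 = (2*b + k)*(3*b + k)*(k + 3)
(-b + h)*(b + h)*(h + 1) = -b^2*h - b^2 + h^3 + h^2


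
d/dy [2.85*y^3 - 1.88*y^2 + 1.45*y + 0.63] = 8.55*y^2 - 3.76*y + 1.45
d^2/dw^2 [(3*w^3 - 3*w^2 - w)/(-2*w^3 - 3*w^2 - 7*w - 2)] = 2*(30*w^6 + 138*w^5 - 36*w^4 - 281*w^3 - 204*w^2 - 54*w - 2)/(8*w^9 + 36*w^8 + 138*w^7 + 303*w^6 + 555*w^5 + 663*w^4 + 619*w^3 + 330*w^2 + 84*w + 8)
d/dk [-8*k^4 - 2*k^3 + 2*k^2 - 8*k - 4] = -32*k^3 - 6*k^2 + 4*k - 8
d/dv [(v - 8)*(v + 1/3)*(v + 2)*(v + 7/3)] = 4*v^3 - 10*v^2 - 562*v/9 - 142/3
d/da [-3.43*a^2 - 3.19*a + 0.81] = -6.86*a - 3.19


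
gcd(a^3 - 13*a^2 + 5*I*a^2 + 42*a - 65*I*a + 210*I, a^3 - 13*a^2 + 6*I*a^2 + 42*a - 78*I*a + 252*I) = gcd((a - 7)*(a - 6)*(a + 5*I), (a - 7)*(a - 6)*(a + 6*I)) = a^2 - 13*a + 42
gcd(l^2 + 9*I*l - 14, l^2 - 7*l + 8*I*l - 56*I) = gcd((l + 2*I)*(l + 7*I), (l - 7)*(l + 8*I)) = 1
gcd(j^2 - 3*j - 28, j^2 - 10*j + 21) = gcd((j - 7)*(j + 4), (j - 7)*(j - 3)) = j - 7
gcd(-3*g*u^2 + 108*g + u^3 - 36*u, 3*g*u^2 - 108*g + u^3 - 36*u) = u^2 - 36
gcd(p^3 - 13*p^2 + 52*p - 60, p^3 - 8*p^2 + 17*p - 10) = p^2 - 7*p + 10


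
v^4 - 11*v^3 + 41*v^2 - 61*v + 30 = (v - 5)*(v - 3)*(v - 2)*(v - 1)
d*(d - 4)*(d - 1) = d^3 - 5*d^2 + 4*d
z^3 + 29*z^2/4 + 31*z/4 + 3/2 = (z + 1/4)*(z + 1)*(z + 6)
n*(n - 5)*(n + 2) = n^3 - 3*n^2 - 10*n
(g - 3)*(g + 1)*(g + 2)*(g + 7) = g^4 + 7*g^3 - 7*g^2 - 55*g - 42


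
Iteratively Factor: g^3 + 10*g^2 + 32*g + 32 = (g + 4)*(g^2 + 6*g + 8) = (g + 4)^2*(g + 2)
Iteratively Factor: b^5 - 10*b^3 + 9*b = (b + 3)*(b^4 - 3*b^3 - b^2 + 3*b) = (b - 3)*(b + 3)*(b^3 - b) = (b - 3)*(b - 1)*(b + 3)*(b^2 + b) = b*(b - 3)*(b - 1)*(b + 3)*(b + 1)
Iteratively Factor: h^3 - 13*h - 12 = (h + 1)*(h^2 - h - 12) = (h - 4)*(h + 1)*(h + 3)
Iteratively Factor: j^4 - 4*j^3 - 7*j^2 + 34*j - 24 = (j - 1)*(j^3 - 3*j^2 - 10*j + 24) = (j - 1)*(j + 3)*(j^2 - 6*j + 8) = (j - 2)*(j - 1)*(j + 3)*(j - 4)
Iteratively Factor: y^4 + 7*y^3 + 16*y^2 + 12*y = (y + 2)*(y^3 + 5*y^2 + 6*y) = (y + 2)*(y + 3)*(y^2 + 2*y) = y*(y + 2)*(y + 3)*(y + 2)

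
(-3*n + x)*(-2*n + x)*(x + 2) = 6*n^2*x + 12*n^2 - 5*n*x^2 - 10*n*x + x^3 + 2*x^2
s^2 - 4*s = s*(s - 4)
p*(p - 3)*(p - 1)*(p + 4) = p^4 - 13*p^2 + 12*p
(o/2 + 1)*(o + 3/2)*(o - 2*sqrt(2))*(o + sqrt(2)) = o^4/2 - sqrt(2)*o^3/2 + 7*o^3/4 - 7*sqrt(2)*o^2/4 - o^2/2 - 7*o - 3*sqrt(2)*o/2 - 6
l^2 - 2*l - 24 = (l - 6)*(l + 4)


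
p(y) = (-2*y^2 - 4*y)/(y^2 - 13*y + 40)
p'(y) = (13 - 2*y)*(-2*y^2 - 4*y)/(y^2 - 13*y + 40)^2 + (-4*y - 4)/(y^2 - 13*y + 40) = 10*(3*y^2 - 16*y - 16)/(y^4 - 26*y^3 + 249*y^2 - 1040*y + 1600)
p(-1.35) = 0.03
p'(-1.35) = 0.03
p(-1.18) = 0.03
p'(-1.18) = 0.02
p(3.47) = -5.48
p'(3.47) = -7.37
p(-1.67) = 0.02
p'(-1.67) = 0.05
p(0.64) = -0.11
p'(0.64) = -0.24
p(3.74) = -8.00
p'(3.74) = -11.76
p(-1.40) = 0.03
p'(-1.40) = 0.03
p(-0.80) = 0.04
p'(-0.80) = -0.00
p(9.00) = -49.50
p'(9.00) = 51.88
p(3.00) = -3.00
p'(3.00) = -3.70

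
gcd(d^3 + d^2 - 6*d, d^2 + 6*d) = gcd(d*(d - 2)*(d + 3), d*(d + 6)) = d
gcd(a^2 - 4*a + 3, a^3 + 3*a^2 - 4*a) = a - 1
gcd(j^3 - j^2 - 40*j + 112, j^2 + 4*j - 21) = j + 7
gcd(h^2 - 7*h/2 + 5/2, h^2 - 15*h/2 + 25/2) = h - 5/2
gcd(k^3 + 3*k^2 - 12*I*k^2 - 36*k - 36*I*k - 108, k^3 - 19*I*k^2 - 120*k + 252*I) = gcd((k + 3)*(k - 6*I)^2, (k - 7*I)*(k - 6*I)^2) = k^2 - 12*I*k - 36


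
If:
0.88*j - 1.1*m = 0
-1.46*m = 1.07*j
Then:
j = 0.00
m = 0.00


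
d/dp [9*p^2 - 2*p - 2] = 18*p - 2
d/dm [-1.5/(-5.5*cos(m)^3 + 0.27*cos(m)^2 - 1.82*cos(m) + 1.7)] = (24.75*cos(m)^2 - 0.81*cos(m) + 2.73)*sin(m)/(5.5*cos(m)^3 - 0.27*cos(m)^2 + 1.82*cos(m) - 1.7)^2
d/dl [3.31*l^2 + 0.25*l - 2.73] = 6.62*l + 0.25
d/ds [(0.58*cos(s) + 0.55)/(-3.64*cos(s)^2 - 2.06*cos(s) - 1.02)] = (2.1112*sin(s)^2 - 4.004*cos(s) - 2.6526)*sin(s)/(3.64*cos(s)^2 + 2.06*cos(s) + 1.02)^2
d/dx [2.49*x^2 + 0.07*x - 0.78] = 4.98*x + 0.07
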